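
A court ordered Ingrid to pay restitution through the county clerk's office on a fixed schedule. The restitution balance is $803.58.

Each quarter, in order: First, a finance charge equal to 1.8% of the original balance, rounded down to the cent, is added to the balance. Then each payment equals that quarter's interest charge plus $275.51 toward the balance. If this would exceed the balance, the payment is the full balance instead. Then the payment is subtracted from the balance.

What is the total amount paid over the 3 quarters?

$846.96

# | Opening | Interest | Payment | End bal
1 | $803.58 | $14.46 | $289.97 | $528.07
2 | $528.07 | $14.46 | $289.97 | $252.56
3 | $252.56 | $14.46 | $267.02 | $0.00
Total paid: $846.96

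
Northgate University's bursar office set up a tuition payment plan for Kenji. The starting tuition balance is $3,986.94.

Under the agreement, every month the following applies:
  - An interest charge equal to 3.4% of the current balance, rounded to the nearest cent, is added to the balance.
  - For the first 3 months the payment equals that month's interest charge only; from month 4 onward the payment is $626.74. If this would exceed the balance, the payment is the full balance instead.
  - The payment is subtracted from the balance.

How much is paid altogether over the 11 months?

$4,977.28

# | Opening | Interest | Payment | End bal
1 | $3,986.94 | $135.56 | $135.56 | $3,986.94
2 | $3,986.94 | $135.56 | $135.56 | $3,986.94
3 | $3,986.94 | $135.56 | $135.56 | $3,986.94
4 | $3,986.94 | $135.56 | $626.74 | $3,495.76
5 | $3,495.76 | $118.86 | $626.74 | $2,987.88
6 | $2,987.88 | $101.59 | $626.74 | $2,462.73
7 | $2,462.73 | $83.73 | $626.74 | $1,919.72
8 | $1,919.72 | $65.27 | $626.74 | $1,358.25
9 | $1,358.25 | $46.18 | $626.74 | $777.69
10 | $777.69 | $26.44 | $626.74 | $177.39
11 | $177.39 | $6.03 | $183.42 | $0.00
Total paid: $4,977.28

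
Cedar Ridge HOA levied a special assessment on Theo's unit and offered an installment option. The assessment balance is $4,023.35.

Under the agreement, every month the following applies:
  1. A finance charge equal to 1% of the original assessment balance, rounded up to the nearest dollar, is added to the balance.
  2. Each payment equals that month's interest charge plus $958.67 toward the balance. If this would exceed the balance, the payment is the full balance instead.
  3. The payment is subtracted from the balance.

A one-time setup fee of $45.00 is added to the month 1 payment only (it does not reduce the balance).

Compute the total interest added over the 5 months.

$205.00

Month 1: $4,023.35 +$41.00 interest = $4,064.35; pay $999.67 (+ $45.00 fee) → $3,064.68
Month 2: $3,064.68 +$41.00 interest = $3,105.68; pay $999.67 → $2,106.01
Month 3: $2,106.01 +$41.00 interest = $2,147.01; pay $999.67 → $1,147.34
Month 4: $1,147.34 +$41.00 interest = $1,188.34; pay $999.67 → $188.67
Month 5: $188.67 +$41.00 interest = $229.67; pay $229.67 → $0.00
Total interest: $41.00 + $41.00 + $41.00 + $41.00 + $41.00 = $205.00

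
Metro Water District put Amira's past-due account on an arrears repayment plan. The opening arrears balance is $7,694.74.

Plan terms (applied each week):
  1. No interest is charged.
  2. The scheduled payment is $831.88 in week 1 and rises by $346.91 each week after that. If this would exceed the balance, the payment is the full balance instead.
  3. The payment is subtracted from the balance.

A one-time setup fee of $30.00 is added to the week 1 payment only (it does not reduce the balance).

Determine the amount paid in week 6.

Week 1: $7,694.74 − $831.88 (+ $30.00 fee) → $6,862.86
Week 2: $6,862.86 − $1,178.79 → $5,684.07
Week 3: $5,684.07 − $1,525.70 → $4,158.37
Week 4: $4,158.37 − $1,872.61 → $2,285.76
Week 5: $2,285.76 − $2,219.52 → $66.24
Week 6: $66.24 − $66.24 → $0.00

$66.24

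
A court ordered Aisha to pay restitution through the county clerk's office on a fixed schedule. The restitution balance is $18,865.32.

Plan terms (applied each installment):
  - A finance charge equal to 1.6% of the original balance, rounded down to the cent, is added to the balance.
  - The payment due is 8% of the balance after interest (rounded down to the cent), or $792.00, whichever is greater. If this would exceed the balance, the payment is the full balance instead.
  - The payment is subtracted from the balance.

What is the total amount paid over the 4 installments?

Installment 1: opening $18,865.32; interest $301.84 → $19,167.16; payment $1,533.37; balance $17,633.79
Installment 2: opening $17,633.79; interest $301.84 → $17,935.63; payment $1,434.85; balance $16,500.78
Installment 3: opening $16,500.78; interest $301.84 → $16,802.62; payment $1,344.20; balance $15,458.42
Installment 4: opening $15,458.42; interest $301.84 → $15,760.26; payment $1,260.82; balance $14,499.44
Total paid: $5,573.24

$5,573.24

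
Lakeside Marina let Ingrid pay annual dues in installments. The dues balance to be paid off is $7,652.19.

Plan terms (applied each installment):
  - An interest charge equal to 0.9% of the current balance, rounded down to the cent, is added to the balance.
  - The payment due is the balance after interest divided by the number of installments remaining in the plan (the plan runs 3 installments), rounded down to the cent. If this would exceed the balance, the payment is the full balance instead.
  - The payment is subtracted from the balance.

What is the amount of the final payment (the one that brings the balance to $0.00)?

$2,620.22

Installment 1: $7,652.19 +$68.86 interest = $7,721.05; pay $2,573.68 → $5,147.37
Installment 2: $5,147.37 +$46.32 interest = $5,193.69; pay $2,596.84 → $2,596.85
Installment 3: $2,596.85 +$23.37 interest = $2,620.22; pay $2,620.22 → $0.00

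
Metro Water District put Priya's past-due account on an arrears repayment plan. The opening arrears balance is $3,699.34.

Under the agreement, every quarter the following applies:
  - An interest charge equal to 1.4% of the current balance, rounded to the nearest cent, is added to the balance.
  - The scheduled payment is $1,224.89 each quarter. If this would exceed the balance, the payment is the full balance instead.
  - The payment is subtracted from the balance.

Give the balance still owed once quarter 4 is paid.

Quarter 1: $3,699.34 +$51.79 interest = $3,751.13; pay $1,224.89 → $2,526.24
Quarter 2: $2,526.24 +$35.37 interest = $2,561.61; pay $1,224.89 → $1,336.72
Quarter 3: $1,336.72 +$18.71 interest = $1,355.43; pay $1,224.89 → $130.54
Quarter 4: $130.54 +$1.83 interest = $132.37; pay $132.37 → $0.00

$0.00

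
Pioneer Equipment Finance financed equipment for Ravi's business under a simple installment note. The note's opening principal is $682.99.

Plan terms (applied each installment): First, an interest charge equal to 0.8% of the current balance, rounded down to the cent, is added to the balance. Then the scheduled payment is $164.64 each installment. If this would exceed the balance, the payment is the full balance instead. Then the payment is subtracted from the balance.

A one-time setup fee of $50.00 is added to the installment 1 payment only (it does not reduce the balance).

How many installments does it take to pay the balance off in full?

5

Installment 1: $682.99 +$5.46 interest = $688.45; pay $164.64 (+ $50.00 fee) → $523.81
Installment 2: $523.81 +$4.19 interest = $528.00; pay $164.64 → $363.36
Installment 3: $363.36 +$2.90 interest = $366.26; pay $164.64 → $201.62
Installment 4: $201.62 +$1.61 interest = $203.23; pay $164.64 → $38.59
Installment 5: $38.59 +$0.30 interest = $38.89; pay $38.89 → $0.00
Balance reaches $0.00 in installment 5.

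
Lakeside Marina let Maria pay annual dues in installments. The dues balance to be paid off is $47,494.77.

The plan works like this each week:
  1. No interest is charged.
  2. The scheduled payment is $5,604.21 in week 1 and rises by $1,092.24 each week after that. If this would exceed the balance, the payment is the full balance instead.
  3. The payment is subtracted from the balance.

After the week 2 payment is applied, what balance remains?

$35,194.11

Week 1: $47,494.77 − $5,604.21 → $41,890.56
Week 2: $41,890.56 − $6,696.45 → $35,194.11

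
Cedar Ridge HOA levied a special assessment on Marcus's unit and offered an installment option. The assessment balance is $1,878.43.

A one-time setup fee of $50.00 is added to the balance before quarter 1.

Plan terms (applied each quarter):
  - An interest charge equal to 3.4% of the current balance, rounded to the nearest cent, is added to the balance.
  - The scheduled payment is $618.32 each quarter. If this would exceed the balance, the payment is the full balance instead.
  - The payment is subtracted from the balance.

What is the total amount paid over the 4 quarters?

$2,075.36

Quarter 1: $1,928.43 +$65.57 interest = $1,994.00; pay $618.32 → $1,375.68
Quarter 2: $1,375.68 +$46.77 interest = $1,422.45; pay $618.32 → $804.13
Quarter 3: $804.13 +$27.34 interest = $831.47; pay $618.32 → $213.15
Quarter 4: $213.15 +$7.25 interest = $220.40; pay $220.40 → $0.00
Total paid: $2,075.36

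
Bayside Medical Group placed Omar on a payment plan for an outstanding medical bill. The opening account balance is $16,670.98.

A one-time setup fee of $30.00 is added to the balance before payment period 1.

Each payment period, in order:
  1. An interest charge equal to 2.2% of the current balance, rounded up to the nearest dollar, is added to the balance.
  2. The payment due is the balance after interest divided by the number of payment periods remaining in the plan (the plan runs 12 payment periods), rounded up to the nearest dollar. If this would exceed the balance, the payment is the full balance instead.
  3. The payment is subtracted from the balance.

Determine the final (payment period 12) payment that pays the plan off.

$1,806.98

Payment period 1: $16,700.98 +$368.00 interest = $17,068.98; pay $1,423.00 → $15,645.98
Payment period 2: $15,645.98 +$345.00 interest = $15,990.98; pay $1,454.00 → $14,536.98
Payment period 3: $14,536.98 +$320.00 interest = $14,856.98; pay $1,486.00 → $13,370.98
Payment period 4: $13,370.98 +$295.00 interest = $13,665.98; pay $1,519.00 → $12,146.98
Payment period 5: $12,146.98 +$268.00 interest = $12,414.98; pay $1,552.00 → $10,862.98
Payment period 6: $10,862.98 +$239.00 interest = $11,101.98; pay $1,586.00 → $9,515.98
Payment period 7: $9,515.98 +$210.00 interest = $9,725.98; pay $1,621.00 → $8,104.98
Payment period 8: $8,104.98 +$179.00 interest = $8,283.98; pay $1,657.00 → $6,626.98
Payment period 9: $6,626.98 +$146.00 interest = $6,772.98; pay $1,694.00 → $5,078.98
Payment period 10: $5,078.98 +$112.00 interest = $5,190.98; pay $1,731.00 → $3,459.98
Payment period 11: $3,459.98 +$77.00 interest = $3,536.98; pay $1,769.00 → $1,767.98
Payment period 12: $1,767.98 +$39.00 interest = $1,806.98; pay $1,806.98 → $0.00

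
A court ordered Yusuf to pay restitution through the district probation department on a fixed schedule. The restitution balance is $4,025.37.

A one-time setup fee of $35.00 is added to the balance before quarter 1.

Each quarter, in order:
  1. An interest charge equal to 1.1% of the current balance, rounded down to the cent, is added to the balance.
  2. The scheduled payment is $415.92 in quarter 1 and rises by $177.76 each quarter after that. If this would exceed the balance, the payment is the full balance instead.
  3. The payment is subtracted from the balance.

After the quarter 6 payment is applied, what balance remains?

Quarter 1: opening $4,060.37; interest $44.66 → $4,105.03; payment $415.92; balance $3,689.11
Quarter 2: opening $3,689.11; interest $40.58 → $3,729.69; payment $593.68; balance $3,136.01
Quarter 3: opening $3,136.01; interest $34.49 → $3,170.50; payment $771.44; balance $2,399.06
Quarter 4: opening $2,399.06; interest $26.38 → $2,425.44; payment $949.20; balance $1,476.24
Quarter 5: opening $1,476.24; interest $16.23 → $1,492.47; payment $1,126.96; balance $365.51
Quarter 6: opening $365.51; interest $4.02 → $369.53; payment $369.53; balance $0.00

$0.00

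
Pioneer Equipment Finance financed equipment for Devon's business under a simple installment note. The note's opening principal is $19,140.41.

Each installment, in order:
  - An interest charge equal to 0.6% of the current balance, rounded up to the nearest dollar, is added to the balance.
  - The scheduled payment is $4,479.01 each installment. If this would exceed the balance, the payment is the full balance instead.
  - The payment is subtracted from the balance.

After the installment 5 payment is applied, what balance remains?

$0.00

Installment 1: opening $19,140.41; interest $115.00 → $19,255.41; payment $4,479.01; balance $14,776.40
Installment 2: opening $14,776.40; interest $89.00 → $14,865.40; payment $4,479.01; balance $10,386.39
Installment 3: opening $10,386.39; interest $63.00 → $10,449.39; payment $4,479.01; balance $5,970.38
Installment 4: opening $5,970.38; interest $36.00 → $6,006.38; payment $4,479.01; balance $1,527.37
Installment 5: opening $1,527.37; interest $10.00 → $1,537.37; payment $1,537.37; balance $0.00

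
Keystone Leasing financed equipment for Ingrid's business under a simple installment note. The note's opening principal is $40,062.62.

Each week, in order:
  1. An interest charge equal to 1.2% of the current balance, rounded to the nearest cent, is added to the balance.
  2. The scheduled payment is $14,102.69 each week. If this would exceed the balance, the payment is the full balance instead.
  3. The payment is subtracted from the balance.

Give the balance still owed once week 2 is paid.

$12,655.28

Week 1: opening $40,062.62; interest $480.75 → $40,543.37; payment $14,102.69; balance $26,440.68
Week 2: opening $26,440.68; interest $317.29 → $26,757.97; payment $14,102.69; balance $12,655.28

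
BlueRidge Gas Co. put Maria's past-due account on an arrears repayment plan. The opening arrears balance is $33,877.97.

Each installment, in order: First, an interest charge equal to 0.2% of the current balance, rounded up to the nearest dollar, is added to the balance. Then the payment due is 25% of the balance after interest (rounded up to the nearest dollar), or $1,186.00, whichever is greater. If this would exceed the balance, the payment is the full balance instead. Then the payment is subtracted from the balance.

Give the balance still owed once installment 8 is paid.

$3,409.97

Installment 1: $33,877.97 +$68.00 interest = $33,945.97; pay $8,487.00 → $25,458.97
Installment 2: $25,458.97 +$51.00 interest = $25,509.97; pay $6,378.00 → $19,131.97
Installment 3: $19,131.97 +$39.00 interest = $19,170.97; pay $4,793.00 → $14,377.97
Installment 4: $14,377.97 +$29.00 interest = $14,406.97; pay $3,602.00 → $10,804.97
Installment 5: $10,804.97 +$22.00 interest = $10,826.97; pay $2,707.00 → $8,119.97
Installment 6: $8,119.97 +$17.00 interest = $8,136.97; pay $2,035.00 → $6,101.97
Installment 7: $6,101.97 +$13.00 interest = $6,114.97; pay $1,529.00 → $4,585.97
Installment 8: $4,585.97 +$10.00 interest = $4,595.97; pay $1,186.00 → $3,409.97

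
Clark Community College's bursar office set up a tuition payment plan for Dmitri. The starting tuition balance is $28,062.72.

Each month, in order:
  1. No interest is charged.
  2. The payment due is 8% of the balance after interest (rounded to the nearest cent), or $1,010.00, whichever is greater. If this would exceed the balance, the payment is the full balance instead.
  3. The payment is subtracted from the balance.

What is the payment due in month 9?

Month 1: $28,062.72 − $2,245.02 → $25,817.70
Month 2: $25,817.70 − $2,065.42 → $23,752.28
Month 3: $23,752.28 − $1,900.18 → $21,852.10
Month 4: $21,852.10 − $1,748.17 → $20,103.93
Month 5: $20,103.93 − $1,608.31 → $18,495.62
Month 6: $18,495.62 − $1,479.65 → $17,015.97
Month 7: $17,015.97 − $1,361.28 → $15,654.69
Month 8: $15,654.69 − $1,252.38 → $14,402.31
Month 9: $14,402.31 − $1,152.18 → $13,250.13

$1,152.18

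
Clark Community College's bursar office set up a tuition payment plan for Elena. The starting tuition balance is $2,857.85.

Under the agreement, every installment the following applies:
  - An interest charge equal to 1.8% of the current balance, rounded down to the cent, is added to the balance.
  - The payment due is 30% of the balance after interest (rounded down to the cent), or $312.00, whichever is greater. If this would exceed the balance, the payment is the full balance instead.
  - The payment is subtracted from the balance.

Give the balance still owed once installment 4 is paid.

$736.93

Installment 1: opening $2,857.85; interest $51.44 → $2,909.29; payment $872.78; balance $2,036.51
Installment 2: opening $2,036.51; interest $36.65 → $2,073.16; payment $621.94; balance $1,451.22
Installment 3: opening $1,451.22; interest $26.12 → $1,477.34; payment $443.20; balance $1,034.14
Installment 4: opening $1,034.14; interest $18.61 → $1,052.75; payment $315.82; balance $736.93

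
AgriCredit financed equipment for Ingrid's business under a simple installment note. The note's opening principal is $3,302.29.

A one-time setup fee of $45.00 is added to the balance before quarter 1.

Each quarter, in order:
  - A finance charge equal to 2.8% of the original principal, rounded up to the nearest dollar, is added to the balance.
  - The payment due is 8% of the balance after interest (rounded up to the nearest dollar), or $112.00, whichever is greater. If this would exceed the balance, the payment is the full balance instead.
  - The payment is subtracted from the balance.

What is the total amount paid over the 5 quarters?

Quarter 1: $3,347.29 +$93.00 interest = $3,440.29; pay $276.00 → $3,164.29
Quarter 2: $3,164.29 +$93.00 interest = $3,257.29; pay $261.00 → $2,996.29
Quarter 3: $2,996.29 +$93.00 interest = $3,089.29; pay $248.00 → $2,841.29
Quarter 4: $2,841.29 +$93.00 interest = $2,934.29; pay $235.00 → $2,699.29
Quarter 5: $2,699.29 +$93.00 interest = $2,792.29; pay $224.00 → $2,568.29
Total paid: $1,244.00

$1,244.00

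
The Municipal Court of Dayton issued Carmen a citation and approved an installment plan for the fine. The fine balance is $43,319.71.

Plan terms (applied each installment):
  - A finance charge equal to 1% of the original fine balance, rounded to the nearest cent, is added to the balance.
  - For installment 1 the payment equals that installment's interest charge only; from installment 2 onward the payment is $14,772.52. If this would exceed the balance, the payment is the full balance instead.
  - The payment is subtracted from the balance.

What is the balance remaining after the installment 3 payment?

$14,641.07

Installment 1: $43,319.71 +$433.20 interest = $43,752.91; pay $433.20 → $43,319.71
Installment 2: $43,319.71 +$433.20 interest = $43,752.91; pay $14,772.52 → $28,980.39
Installment 3: $28,980.39 +$433.20 interest = $29,413.59; pay $14,772.52 → $14,641.07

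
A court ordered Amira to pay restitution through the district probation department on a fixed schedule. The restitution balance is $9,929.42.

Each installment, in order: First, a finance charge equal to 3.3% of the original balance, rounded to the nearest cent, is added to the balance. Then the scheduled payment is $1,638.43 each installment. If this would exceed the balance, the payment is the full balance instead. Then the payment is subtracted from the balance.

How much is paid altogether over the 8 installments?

Installment 1: $9,929.42 +$327.67 interest = $10,257.09; pay $1,638.43 → $8,618.66
Installment 2: $8,618.66 +$327.67 interest = $8,946.33; pay $1,638.43 → $7,307.90
Installment 3: $7,307.90 +$327.67 interest = $7,635.57; pay $1,638.43 → $5,997.14
Installment 4: $5,997.14 +$327.67 interest = $6,324.81; pay $1,638.43 → $4,686.38
Installment 5: $4,686.38 +$327.67 interest = $5,014.05; pay $1,638.43 → $3,375.62
Installment 6: $3,375.62 +$327.67 interest = $3,703.29; pay $1,638.43 → $2,064.86
Installment 7: $2,064.86 +$327.67 interest = $2,392.53; pay $1,638.43 → $754.10
Installment 8: $754.10 +$327.67 interest = $1,081.77; pay $1,081.77 → $0.00
Total paid: $12,550.78

$12,550.78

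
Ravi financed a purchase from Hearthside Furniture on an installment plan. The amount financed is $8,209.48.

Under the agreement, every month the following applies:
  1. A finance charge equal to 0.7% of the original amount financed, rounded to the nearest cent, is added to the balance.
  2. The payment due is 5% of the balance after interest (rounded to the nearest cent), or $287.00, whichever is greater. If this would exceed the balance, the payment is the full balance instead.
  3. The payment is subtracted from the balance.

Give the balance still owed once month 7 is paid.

$6,062.39

# | Opening | Interest | Payment | End bal
1 | $8,209.48 | $57.47 | $413.35 | $7,853.60
2 | $7,853.60 | $57.47 | $395.55 | $7,515.52
3 | $7,515.52 | $57.47 | $378.65 | $7,194.34
4 | $7,194.34 | $57.47 | $362.59 | $6,889.22
5 | $6,889.22 | $57.47 | $347.33 | $6,599.36
6 | $6,599.36 | $57.47 | $332.84 | $6,323.99
7 | $6,323.99 | $57.47 | $319.07 | $6,062.39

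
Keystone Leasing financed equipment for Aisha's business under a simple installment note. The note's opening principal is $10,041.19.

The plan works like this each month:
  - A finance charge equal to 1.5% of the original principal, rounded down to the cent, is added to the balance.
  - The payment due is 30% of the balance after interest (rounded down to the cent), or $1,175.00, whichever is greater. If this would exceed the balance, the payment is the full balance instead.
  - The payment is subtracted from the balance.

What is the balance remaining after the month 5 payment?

# | Opening | Interest | Payment | End bal
1 | $10,041.19 | $150.61 | $3,057.54 | $7,134.26
2 | $7,134.26 | $150.61 | $2,185.46 | $5,099.41
3 | $5,099.41 | $150.61 | $1,575.00 | $3,675.02
4 | $3,675.02 | $150.61 | $1,175.00 | $2,650.63
5 | $2,650.63 | $150.61 | $1,175.00 | $1,626.24

$1,626.24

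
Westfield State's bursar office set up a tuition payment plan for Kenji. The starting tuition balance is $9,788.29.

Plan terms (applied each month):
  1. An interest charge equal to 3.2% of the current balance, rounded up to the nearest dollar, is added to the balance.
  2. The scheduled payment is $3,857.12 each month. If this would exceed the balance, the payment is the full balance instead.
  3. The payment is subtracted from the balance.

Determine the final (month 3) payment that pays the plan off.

Month 1: opening $9,788.29; interest $314.00 → $10,102.29; payment $3,857.12; balance $6,245.17
Month 2: opening $6,245.17; interest $200.00 → $6,445.17; payment $3,857.12; balance $2,588.05
Month 3: opening $2,588.05; interest $83.00 → $2,671.05; payment $2,671.05; balance $0.00

$2,671.05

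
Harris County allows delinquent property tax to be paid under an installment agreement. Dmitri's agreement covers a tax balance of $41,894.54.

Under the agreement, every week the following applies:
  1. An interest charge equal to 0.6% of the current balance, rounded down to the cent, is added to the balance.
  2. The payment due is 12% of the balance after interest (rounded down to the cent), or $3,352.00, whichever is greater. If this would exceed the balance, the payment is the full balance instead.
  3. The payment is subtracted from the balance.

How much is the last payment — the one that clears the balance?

Week 1: $41,894.54 +$251.36 interest = $42,145.90; pay $5,057.50 → $37,088.40
Week 2: $37,088.40 +$222.53 interest = $37,310.93; pay $4,477.31 → $32,833.62
Week 3: $32,833.62 +$197.00 interest = $33,030.62; pay $3,963.67 → $29,066.95
Week 4: $29,066.95 +$174.40 interest = $29,241.35; pay $3,508.96 → $25,732.39
Week 5: $25,732.39 +$154.39 interest = $25,886.78; pay $3,352.00 → $22,534.78
Week 6: $22,534.78 +$135.20 interest = $22,669.98; pay $3,352.00 → $19,317.98
Week 7: $19,317.98 +$115.90 interest = $19,433.88; pay $3,352.00 → $16,081.88
Week 8: $16,081.88 +$96.49 interest = $16,178.37; pay $3,352.00 → $12,826.37
Week 9: $12,826.37 +$76.95 interest = $12,903.32; pay $3,352.00 → $9,551.32
Week 10: $9,551.32 +$57.30 interest = $9,608.62; pay $3,352.00 → $6,256.62
Week 11: $6,256.62 +$37.53 interest = $6,294.15; pay $3,352.00 → $2,942.15
Week 12: $2,942.15 +$17.65 interest = $2,959.80; pay $2,959.80 → $0.00

$2,959.80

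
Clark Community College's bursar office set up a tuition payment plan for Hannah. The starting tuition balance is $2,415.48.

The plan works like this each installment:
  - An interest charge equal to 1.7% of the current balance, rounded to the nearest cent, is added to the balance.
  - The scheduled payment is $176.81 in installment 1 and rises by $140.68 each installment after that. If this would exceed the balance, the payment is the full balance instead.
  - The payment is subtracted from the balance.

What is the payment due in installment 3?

Installment 1: $2,415.48 +$41.06 interest = $2,456.54; pay $176.81 → $2,279.73
Installment 2: $2,279.73 +$38.76 interest = $2,318.49; pay $317.49 → $2,001.00
Installment 3: $2,001.00 +$34.02 interest = $2,035.02; pay $458.17 → $1,576.85

$458.17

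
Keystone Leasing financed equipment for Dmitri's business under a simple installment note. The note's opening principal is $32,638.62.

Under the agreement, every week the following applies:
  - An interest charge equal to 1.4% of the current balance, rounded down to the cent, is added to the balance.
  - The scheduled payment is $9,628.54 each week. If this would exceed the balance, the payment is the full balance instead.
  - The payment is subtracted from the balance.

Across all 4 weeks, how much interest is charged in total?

$1,050.11

Week 1: opening $32,638.62; interest $456.94 → $33,095.56; payment $9,628.54; balance $23,467.02
Week 2: opening $23,467.02; interest $328.53 → $23,795.55; payment $9,628.54; balance $14,167.01
Week 3: opening $14,167.01; interest $198.33 → $14,365.34; payment $9,628.54; balance $4,736.80
Week 4: opening $4,736.80; interest $66.31 → $4,803.11; payment $4,803.11; balance $0.00
Total interest: $456.94 + $328.53 + $198.33 + $66.31 = $1,050.11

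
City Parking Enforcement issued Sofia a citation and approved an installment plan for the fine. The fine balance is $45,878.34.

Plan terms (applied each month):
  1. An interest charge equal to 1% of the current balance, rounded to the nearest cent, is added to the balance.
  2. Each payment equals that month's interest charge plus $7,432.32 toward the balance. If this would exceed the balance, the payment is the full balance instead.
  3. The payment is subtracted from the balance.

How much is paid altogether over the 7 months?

Month 1: opening $45,878.34; interest $458.78 → $46,337.12; payment $7,891.10; balance $38,446.02
Month 2: opening $38,446.02; interest $384.46 → $38,830.48; payment $7,816.78; balance $31,013.70
Month 3: opening $31,013.70; interest $310.14 → $31,323.84; payment $7,742.46; balance $23,581.38
Month 4: opening $23,581.38; interest $235.81 → $23,817.19; payment $7,668.13; balance $16,149.06
Month 5: opening $16,149.06; interest $161.49 → $16,310.55; payment $7,593.81; balance $8,716.74
Month 6: opening $8,716.74; interest $87.17 → $8,803.91; payment $7,519.49; balance $1,284.42
Month 7: opening $1,284.42; interest $12.84 → $1,297.26; payment $1,297.26; balance $0.00
Total paid: $47,529.03

$47,529.03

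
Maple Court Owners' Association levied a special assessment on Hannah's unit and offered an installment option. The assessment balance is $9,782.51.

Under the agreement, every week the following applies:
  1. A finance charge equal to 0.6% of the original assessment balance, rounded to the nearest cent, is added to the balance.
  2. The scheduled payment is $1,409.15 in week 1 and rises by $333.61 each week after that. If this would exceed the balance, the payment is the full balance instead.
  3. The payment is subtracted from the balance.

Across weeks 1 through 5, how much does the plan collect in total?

$10,076.01

# | Opening | Interest | Payment | End bal
1 | $9,782.51 | $58.70 | $1,409.15 | $8,432.06
2 | $8,432.06 | $58.70 | $1,742.76 | $6,748.00
3 | $6,748.00 | $58.70 | $2,076.37 | $4,730.33
4 | $4,730.33 | $58.70 | $2,409.98 | $2,379.05
5 | $2,379.05 | $58.70 | $2,437.75 | $0.00
Total paid: $10,076.01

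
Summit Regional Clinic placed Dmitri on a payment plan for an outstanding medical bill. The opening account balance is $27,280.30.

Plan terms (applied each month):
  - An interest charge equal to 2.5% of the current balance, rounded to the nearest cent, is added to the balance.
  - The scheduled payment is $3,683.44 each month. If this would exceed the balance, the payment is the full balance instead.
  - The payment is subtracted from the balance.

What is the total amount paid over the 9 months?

$30,553.45

Month 1: $27,280.30 +$682.01 interest = $27,962.31; pay $3,683.44 → $24,278.87
Month 2: $24,278.87 +$606.97 interest = $24,885.84; pay $3,683.44 → $21,202.40
Month 3: $21,202.40 +$530.06 interest = $21,732.46; pay $3,683.44 → $18,049.02
Month 4: $18,049.02 +$451.23 interest = $18,500.25; pay $3,683.44 → $14,816.81
Month 5: $14,816.81 +$370.42 interest = $15,187.23; pay $3,683.44 → $11,503.79
Month 6: $11,503.79 +$287.59 interest = $11,791.38; pay $3,683.44 → $8,107.94
Month 7: $8,107.94 +$202.70 interest = $8,310.64; pay $3,683.44 → $4,627.20
Month 8: $4,627.20 +$115.68 interest = $4,742.88; pay $3,683.44 → $1,059.44
Month 9: $1,059.44 +$26.49 interest = $1,085.93; pay $1,085.93 → $0.00
Total paid: $30,553.45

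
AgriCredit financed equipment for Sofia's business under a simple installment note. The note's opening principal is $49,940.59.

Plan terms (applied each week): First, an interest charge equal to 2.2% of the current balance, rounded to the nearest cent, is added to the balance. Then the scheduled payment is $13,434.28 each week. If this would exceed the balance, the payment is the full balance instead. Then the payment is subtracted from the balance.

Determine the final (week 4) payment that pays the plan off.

Week 1: opening $49,940.59; interest $1,098.69 → $51,039.28; payment $13,434.28; balance $37,605.00
Week 2: opening $37,605.00; interest $827.31 → $38,432.31; payment $13,434.28; balance $24,998.03
Week 3: opening $24,998.03; interest $549.96 → $25,547.99; payment $13,434.28; balance $12,113.71
Week 4: opening $12,113.71; interest $266.50 → $12,380.21; payment $12,380.21; balance $0.00

$12,380.21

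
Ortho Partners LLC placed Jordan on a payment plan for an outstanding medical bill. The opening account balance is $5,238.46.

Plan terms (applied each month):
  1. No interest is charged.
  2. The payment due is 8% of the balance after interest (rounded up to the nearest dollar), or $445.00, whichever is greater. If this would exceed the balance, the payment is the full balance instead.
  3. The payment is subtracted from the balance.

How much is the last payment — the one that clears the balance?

Month 1: $5,238.46 − $445.00 → $4,793.46
Month 2: $4,793.46 − $445.00 → $4,348.46
Month 3: $4,348.46 − $445.00 → $3,903.46
Month 4: $3,903.46 − $445.00 → $3,458.46
Month 5: $3,458.46 − $445.00 → $3,013.46
Month 6: $3,013.46 − $445.00 → $2,568.46
Month 7: $2,568.46 − $445.00 → $2,123.46
Month 8: $2,123.46 − $445.00 → $1,678.46
Month 9: $1,678.46 − $445.00 → $1,233.46
Month 10: $1,233.46 − $445.00 → $788.46
Month 11: $788.46 − $445.00 → $343.46
Month 12: $343.46 − $343.46 → $0.00

$343.46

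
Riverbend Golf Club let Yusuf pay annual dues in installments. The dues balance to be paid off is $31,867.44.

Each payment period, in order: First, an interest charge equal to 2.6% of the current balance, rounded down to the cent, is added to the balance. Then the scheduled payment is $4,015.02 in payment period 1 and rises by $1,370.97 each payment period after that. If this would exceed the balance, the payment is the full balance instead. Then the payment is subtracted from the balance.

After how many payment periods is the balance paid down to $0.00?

Payment period 1: opening $31,867.44; interest $828.55 → $32,695.99; payment $4,015.02; balance $28,680.97
Payment period 2: opening $28,680.97; interest $745.70 → $29,426.67; payment $5,385.99; balance $24,040.68
Payment period 3: opening $24,040.68; interest $625.05 → $24,665.73; payment $6,756.96; balance $17,908.77
Payment period 4: opening $17,908.77; interest $465.62 → $18,374.39; payment $8,127.93; balance $10,246.46
Payment period 5: opening $10,246.46; interest $266.40 → $10,512.86; payment $9,498.90; balance $1,013.96
Payment period 6: opening $1,013.96; interest $26.36 → $1,040.32; payment $1,040.32; balance $0.00
Balance reaches $0.00 in payment period 6.

6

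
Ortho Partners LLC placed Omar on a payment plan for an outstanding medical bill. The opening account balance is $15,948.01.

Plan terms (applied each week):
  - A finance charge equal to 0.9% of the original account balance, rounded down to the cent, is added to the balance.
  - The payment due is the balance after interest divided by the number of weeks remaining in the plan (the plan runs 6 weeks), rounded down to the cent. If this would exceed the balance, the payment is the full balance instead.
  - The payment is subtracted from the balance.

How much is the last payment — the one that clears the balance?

# | Opening | Interest | Payment | End bal
1 | $15,948.01 | $143.53 | $2,681.92 | $13,409.62
2 | $13,409.62 | $143.53 | $2,710.63 | $10,842.52
3 | $10,842.52 | $143.53 | $2,746.51 | $8,239.54
4 | $8,239.54 | $143.53 | $2,794.35 | $5,588.72
5 | $5,588.72 | $143.53 | $2,866.12 | $2,866.13
6 | $2,866.13 | $143.53 | $3,009.66 | $0.00

$3,009.66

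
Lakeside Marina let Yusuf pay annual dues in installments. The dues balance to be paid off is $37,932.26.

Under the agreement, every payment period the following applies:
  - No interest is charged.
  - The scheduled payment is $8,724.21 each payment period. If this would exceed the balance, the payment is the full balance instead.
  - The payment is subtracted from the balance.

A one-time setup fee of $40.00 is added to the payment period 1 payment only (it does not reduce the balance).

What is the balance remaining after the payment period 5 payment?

$0.00

# | Opening | Payment | Fee | End bal
1 | $37,932.26 | $8,724.21 | $40.00 | $29,208.05
2 | $29,208.05 | $8,724.21 | — | $20,483.84
3 | $20,483.84 | $8,724.21 | — | $11,759.63
4 | $11,759.63 | $8,724.21 | — | $3,035.42
5 | $3,035.42 | $3,035.42 | — | $0.00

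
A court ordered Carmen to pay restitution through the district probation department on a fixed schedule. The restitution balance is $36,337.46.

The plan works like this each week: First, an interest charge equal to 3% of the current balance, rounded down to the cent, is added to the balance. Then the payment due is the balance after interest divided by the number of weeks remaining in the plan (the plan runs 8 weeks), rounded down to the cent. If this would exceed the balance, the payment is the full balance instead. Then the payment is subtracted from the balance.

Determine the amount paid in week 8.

Week 1: opening $36,337.46; interest $1,090.12 → $37,427.58; payment $4,678.44; balance $32,749.14
Week 2: opening $32,749.14; interest $982.47 → $33,731.61; payment $4,818.80; balance $28,912.81
Week 3: opening $28,912.81; interest $867.38 → $29,780.19; payment $4,963.36; balance $24,816.83
Week 4: opening $24,816.83; interest $744.50 → $25,561.33; payment $5,112.26; balance $20,449.07
Week 5: opening $20,449.07; interest $613.47 → $21,062.54; payment $5,265.63; balance $15,796.91
Week 6: opening $15,796.91; interest $473.90 → $16,270.81; payment $5,423.60; balance $10,847.21
Week 7: opening $10,847.21; interest $325.41 → $11,172.62; payment $5,586.31; balance $5,586.31
Week 8: opening $5,586.31; interest $167.58 → $5,753.89; payment $5,753.89; balance $0.00

$5,753.89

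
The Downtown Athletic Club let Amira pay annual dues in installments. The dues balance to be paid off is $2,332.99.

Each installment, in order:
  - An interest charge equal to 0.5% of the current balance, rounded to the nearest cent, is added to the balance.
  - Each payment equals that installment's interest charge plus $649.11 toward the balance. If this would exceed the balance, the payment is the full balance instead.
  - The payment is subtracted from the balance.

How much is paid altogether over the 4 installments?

Installment 1: opening $2,332.99; interest $11.66 → $2,344.65; payment $660.77; balance $1,683.88
Installment 2: opening $1,683.88; interest $8.42 → $1,692.30; payment $657.53; balance $1,034.77
Installment 3: opening $1,034.77; interest $5.17 → $1,039.94; payment $654.28; balance $385.66
Installment 4: opening $385.66; interest $1.93 → $387.59; payment $387.59; balance $0.00
Total paid: $2,360.17

$2,360.17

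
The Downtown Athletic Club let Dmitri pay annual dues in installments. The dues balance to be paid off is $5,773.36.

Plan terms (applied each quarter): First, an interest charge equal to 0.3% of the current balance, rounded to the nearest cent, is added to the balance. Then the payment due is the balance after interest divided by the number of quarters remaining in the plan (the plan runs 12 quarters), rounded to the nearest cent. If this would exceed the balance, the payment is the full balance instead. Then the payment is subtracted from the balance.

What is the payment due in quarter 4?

# | Opening | Interest | Payment | End bal
1 | $5,773.36 | $17.32 | $482.56 | $5,308.12
2 | $5,308.12 | $15.92 | $484.00 | $4,840.04
3 | $4,840.04 | $14.52 | $485.46 | $4,369.10
4 | $4,369.10 | $13.11 | $486.91 | $3,895.30

$486.91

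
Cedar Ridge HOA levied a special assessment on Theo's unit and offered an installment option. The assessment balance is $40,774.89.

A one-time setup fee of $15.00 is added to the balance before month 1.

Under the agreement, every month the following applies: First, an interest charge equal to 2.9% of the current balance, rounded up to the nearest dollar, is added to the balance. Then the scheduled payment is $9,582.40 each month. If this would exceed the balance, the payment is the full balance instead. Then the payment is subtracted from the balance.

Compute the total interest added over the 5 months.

Month 1: opening $40,789.89; interest $1,183.00 → $41,972.89; payment $9,582.40; balance $32,390.49
Month 2: opening $32,390.49; interest $940.00 → $33,330.49; payment $9,582.40; balance $23,748.09
Month 3: opening $23,748.09; interest $689.00 → $24,437.09; payment $9,582.40; balance $14,854.69
Month 4: opening $14,854.69; interest $431.00 → $15,285.69; payment $9,582.40; balance $5,703.29
Month 5: opening $5,703.29; interest $166.00 → $5,869.29; payment $5,869.29; balance $0.00
Total interest: $1,183.00 + $940.00 + $689.00 + $431.00 + $166.00 = $3,409.00

$3,409.00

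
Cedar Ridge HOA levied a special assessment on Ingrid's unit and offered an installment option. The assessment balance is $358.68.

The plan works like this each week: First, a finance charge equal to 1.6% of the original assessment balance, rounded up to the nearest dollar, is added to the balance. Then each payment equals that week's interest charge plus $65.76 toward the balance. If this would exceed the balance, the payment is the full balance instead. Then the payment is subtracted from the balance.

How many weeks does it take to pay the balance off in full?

Week 1: opening $358.68; interest $6.00 → $364.68; payment $71.76; balance $292.92
Week 2: opening $292.92; interest $6.00 → $298.92; payment $71.76; balance $227.16
Week 3: opening $227.16; interest $6.00 → $233.16; payment $71.76; balance $161.40
Week 4: opening $161.40; interest $6.00 → $167.40; payment $71.76; balance $95.64
Week 5: opening $95.64; interest $6.00 → $101.64; payment $71.76; balance $29.88
Week 6: opening $29.88; interest $6.00 → $35.88; payment $35.88; balance $0.00
Balance reaches $0.00 in week 6.

6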